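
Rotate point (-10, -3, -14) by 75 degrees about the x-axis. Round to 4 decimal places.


x' = -10
y' = -3*cos(75) - -14*sin(75) = 12.7465
z' = -3*sin(75) + -14*cos(75) = -6.5212

(-10, 12.7465, -6.5212)


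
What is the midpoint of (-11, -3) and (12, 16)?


Midpoint = ((-11+12)/2, (-3+16)/2) = (0.5, 6.5)

(0.5, 6.5)


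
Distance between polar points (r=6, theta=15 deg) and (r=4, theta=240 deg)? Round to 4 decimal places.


d = sqrt(r1^2 + r2^2 - 2*r1*r2*cos(t2-t1))
d = sqrt(6^2 + 4^2 - 2*6*4*cos(240-15)) = 9.2704

9.2704


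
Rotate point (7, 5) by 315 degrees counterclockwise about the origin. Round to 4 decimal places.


x' = 7*cos(315) - 5*sin(315) = 8.4853
y' = 7*sin(315) + 5*cos(315) = -1.4142

(8.4853, -1.4142)


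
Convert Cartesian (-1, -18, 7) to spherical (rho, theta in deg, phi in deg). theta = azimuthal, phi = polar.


rho = sqrt((-1)^2 + (-18)^2 + 7^2) = 19.3391
theta = atan2(-18, -1) = 266.8202 deg
phi = acos(7/19.3391) = 68.7793 deg

rho = 19.3391, theta = 266.8202 deg, phi = 68.7793 deg


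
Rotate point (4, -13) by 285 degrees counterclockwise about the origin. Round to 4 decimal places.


x' = 4*cos(285) - -13*sin(285) = -11.5218
y' = 4*sin(285) + -13*cos(285) = -7.2284

(-11.5218, -7.2284)


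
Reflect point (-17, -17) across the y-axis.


Reflection across y-axis: (x, y) -> (-x, y)
(-17, -17) -> (17, -17)

(17, -17)


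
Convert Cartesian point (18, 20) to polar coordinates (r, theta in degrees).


r = sqrt(18^2 + 20^2) = 26.9072
theta = atan2(20, 18) = 48.0128 degrees

r = 26.9072, theta = 48.0128 degrees


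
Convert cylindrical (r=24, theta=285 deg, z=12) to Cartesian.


x = 24 * cos(285) = 6.2117
y = 24 * sin(285) = -23.1822
z = 12

(6.2117, -23.1822, 12)


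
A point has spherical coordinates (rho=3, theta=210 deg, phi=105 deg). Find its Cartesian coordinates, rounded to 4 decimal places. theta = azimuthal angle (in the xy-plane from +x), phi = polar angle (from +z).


x = 3 * sin(105) * cos(210) = -2.5095
y = 3 * sin(105) * sin(210) = -1.4489
z = 3 * cos(105) = -0.7765

(-2.5095, -1.4489, -0.7765)


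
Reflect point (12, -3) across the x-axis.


Reflection across x-axis: (x, y) -> (x, -y)
(12, -3) -> (12, 3)

(12, 3)


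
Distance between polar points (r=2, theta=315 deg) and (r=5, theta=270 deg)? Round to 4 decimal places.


d = sqrt(r1^2 + r2^2 - 2*r1*r2*cos(t2-t1))
d = sqrt(2^2 + 5^2 - 2*2*5*cos(270-315)) = 3.8546

3.8546


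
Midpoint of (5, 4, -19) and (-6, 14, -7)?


Midpoint = ((5+-6)/2, (4+14)/2, (-19+-7)/2) = (-0.5, 9, -13)

(-0.5, 9, -13)


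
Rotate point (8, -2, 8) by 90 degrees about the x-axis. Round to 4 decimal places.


x' = 8
y' = -2*cos(90) - 8*sin(90) = -8
z' = -2*sin(90) + 8*cos(90) = -2

(8, -8, -2)


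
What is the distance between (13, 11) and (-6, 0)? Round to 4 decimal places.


d = sqrt((-6-13)^2 + (0-11)^2) = 21.9545

21.9545


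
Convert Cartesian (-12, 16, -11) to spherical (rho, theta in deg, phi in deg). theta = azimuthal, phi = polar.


rho = sqrt((-12)^2 + 16^2 + (-11)^2) = 22.8254
theta = atan2(16, -12) = 126.8699 deg
phi = acos(-11/22.8254) = 118.8108 deg

rho = 22.8254, theta = 126.8699 deg, phi = 118.8108 deg


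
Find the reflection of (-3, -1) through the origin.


Reflection through origin: (x, y) -> (-x, -y)
(-3, -1) -> (3, 1)

(3, 1)


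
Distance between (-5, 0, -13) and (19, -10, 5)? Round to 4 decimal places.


d = sqrt((19--5)^2 + (-10-0)^2 + (5--13)^2) = 31.6228

31.6228


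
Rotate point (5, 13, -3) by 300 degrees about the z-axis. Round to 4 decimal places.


x' = 5*cos(300) - 13*sin(300) = 13.7583
y' = 5*sin(300) + 13*cos(300) = 2.1699
z' = -3

(13.7583, 2.1699, -3)


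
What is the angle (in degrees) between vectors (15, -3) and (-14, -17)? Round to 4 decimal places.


dot = 15*-14 + -3*-17 = -159
|u| = 15.2971, |v| = 22.0227
cos(angle) = -0.472
angle = 118.1625 degrees

118.1625 degrees


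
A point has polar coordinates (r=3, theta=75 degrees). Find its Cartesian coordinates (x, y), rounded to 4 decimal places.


x = 3 * cos(75) = 0.7765
y = 3 * sin(75) = 2.8978

(0.7765, 2.8978)


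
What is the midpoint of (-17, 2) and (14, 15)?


Midpoint = ((-17+14)/2, (2+15)/2) = (-1.5, 8.5)

(-1.5, 8.5)


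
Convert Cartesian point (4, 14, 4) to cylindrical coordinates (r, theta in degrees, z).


r = sqrt(4^2 + 14^2) = 14.5602
theta = atan2(14, 4) = 74.0546 deg
z = 4

r = 14.5602, theta = 74.0546 deg, z = 4


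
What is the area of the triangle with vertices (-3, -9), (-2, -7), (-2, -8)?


Area = |x1(y2-y3) + x2(y3-y1) + x3(y1-y2)| / 2
= |-3*(-7--8) + -2*(-8--9) + -2*(-9--7)| / 2
= 0.5

0.5


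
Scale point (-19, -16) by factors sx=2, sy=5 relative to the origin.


Scaling: (x*sx, y*sy) = (-19*2, -16*5) = (-38, -80)

(-38, -80)


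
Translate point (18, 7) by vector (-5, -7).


Translation: (x+dx, y+dy) = (18+-5, 7+-7) = (13, 0)

(13, 0)


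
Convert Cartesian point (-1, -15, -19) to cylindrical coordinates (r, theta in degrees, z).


r = sqrt((-1)^2 + (-15)^2) = 15.0333
theta = atan2(-15, -1) = 266.1859 deg
z = -19

r = 15.0333, theta = 266.1859 deg, z = -19


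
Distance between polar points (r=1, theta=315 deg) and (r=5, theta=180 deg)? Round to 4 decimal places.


d = sqrt(r1^2 + r2^2 - 2*r1*r2*cos(t2-t1))
d = sqrt(1^2 + 5^2 - 2*1*5*cos(180-315)) = 5.7507

5.7507


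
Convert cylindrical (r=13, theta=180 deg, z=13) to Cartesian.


x = 13 * cos(180) = -13
y = 13 * sin(180) = 0
z = 13

(-13, 0, 13)


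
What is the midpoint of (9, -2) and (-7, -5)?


Midpoint = ((9+-7)/2, (-2+-5)/2) = (1, -3.5)

(1, -3.5)


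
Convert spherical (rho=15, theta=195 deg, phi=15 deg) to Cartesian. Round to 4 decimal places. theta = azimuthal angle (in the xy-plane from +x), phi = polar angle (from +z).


x = 15 * sin(15) * cos(195) = -3.75
y = 15 * sin(15) * sin(195) = -1.0048
z = 15 * cos(15) = 14.4889

(-3.75, -1.0048, 14.4889)


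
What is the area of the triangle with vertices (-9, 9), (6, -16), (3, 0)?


Area = |x1(y2-y3) + x2(y3-y1) + x3(y1-y2)| / 2
= |-9*(-16-0) + 6*(0-9) + 3*(9--16)| / 2
= 82.5

82.5


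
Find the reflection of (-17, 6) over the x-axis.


Reflection across x-axis: (x, y) -> (x, -y)
(-17, 6) -> (-17, -6)

(-17, -6)


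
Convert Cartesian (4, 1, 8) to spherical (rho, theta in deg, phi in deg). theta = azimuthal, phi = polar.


rho = sqrt(4^2 + 1^2 + 8^2) = 9
theta = atan2(1, 4) = 14.0362 deg
phi = acos(8/9) = 27.266 deg

rho = 9, theta = 14.0362 deg, phi = 27.266 deg


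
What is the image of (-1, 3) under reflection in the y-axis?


Reflection across y-axis: (x, y) -> (-x, y)
(-1, 3) -> (1, 3)

(1, 3)


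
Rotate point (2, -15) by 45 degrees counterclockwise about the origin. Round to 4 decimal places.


x' = 2*cos(45) - -15*sin(45) = 12.0208
y' = 2*sin(45) + -15*cos(45) = -9.1924

(12.0208, -9.1924)


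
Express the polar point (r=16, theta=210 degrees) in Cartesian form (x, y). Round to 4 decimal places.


x = 16 * cos(210) = -13.8564
y = 16 * sin(210) = -8

(-13.8564, -8)


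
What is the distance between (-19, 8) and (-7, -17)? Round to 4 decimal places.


d = sqrt((-7--19)^2 + (-17-8)^2) = 27.7308

27.7308


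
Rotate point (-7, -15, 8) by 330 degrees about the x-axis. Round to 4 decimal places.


x' = -7
y' = -15*cos(330) - 8*sin(330) = -8.9904
z' = -15*sin(330) + 8*cos(330) = 14.4282

(-7, -8.9904, 14.4282)


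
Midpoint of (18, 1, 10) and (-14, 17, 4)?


Midpoint = ((18+-14)/2, (1+17)/2, (10+4)/2) = (2, 9, 7)

(2, 9, 7)


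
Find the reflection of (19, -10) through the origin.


Reflection through origin: (x, y) -> (-x, -y)
(19, -10) -> (-19, 10)

(-19, 10)


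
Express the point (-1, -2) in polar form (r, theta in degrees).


r = sqrt((-1)^2 + (-2)^2) = 2.2361
theta = atan2(-2, -1) = 243.4349 degrees

r = 2.2361, theta = 243.4349 degrees


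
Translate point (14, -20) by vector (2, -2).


Translation: (x+dx, y+dy) = (14+2, -20+-2) = (16, -22)

(16, -22)


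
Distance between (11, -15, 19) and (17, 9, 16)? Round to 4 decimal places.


d = sqrt((17-11)^2 + (9--15)^2 + (16-19)^2) = 24.9199

24.9199


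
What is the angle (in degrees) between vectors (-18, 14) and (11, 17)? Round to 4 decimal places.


dot = -18*11 + 14*17 = 40
|u| = 22.8035, |v| = 20.2485
cos(angle) = 0.0866
angle = 85.0303 degrees

85.0303 degrees


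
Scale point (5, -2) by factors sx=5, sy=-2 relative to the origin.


Scaling: (x*sx, y*sy) = (5*5, -2*-2) = (25, 4)

(25, 4)


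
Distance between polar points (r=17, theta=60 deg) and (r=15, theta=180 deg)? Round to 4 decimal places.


d = sqrt(r1^2 + r2^2 - 2*r1*r2*cos(t2-t1))
d = sqrt(17^2 + 15^2 - 2*17*15*cos(180-60)) = 27.7308

27.7308


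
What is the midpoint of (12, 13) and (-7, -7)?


Midpoint = ((12+-7)/2, (13+-7)/2) = (2.5, 3)

(2.5, 3)


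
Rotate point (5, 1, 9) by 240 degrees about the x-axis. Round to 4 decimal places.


x' = 5
y' = 1*cos(240) - 9*sin(240) = 7.2942
z' = 1*sin(240) + 9*cos(240) = -5.366

(5, 7.2942, -5.366)


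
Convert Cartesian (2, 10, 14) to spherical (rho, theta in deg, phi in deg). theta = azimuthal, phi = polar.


rho = sqrt(2^2 + 10^2 + 14^2) = 17.3205
theta = atan2(10, 2) = 78.6901 deg
phi = acos(14/17.3205) = 36.0708 deg

rho = 17.3205, theta = 78.6901 deg, phi = 36.0708 deg


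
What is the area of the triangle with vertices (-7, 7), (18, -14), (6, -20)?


Area = |x1(y2-y3) + x2(y3-y1) + x3(y1-y2)| / 2
= |-7*(-14--20) + 18*(-20-7) + 6*(7--14)| / 2
= 201

201


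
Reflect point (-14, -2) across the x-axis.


Reflection across x-axis: (x, y) -> (x, -y)
(-14, -2) -> (-14, 2)

(-14, 2)


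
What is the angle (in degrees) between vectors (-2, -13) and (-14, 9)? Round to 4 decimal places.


dot = -2*-14 + -13*9 = -89
|u| = 13.1529, |v| = 16.6433
cos(angle) = -0.4066
angle = 113.9891 degrees

113.9891 degrees


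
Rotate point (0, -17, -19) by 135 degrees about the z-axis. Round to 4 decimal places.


x' = 0*cos(135) - -17*sin(135) = 12.0208
y' = 0*sin(135) + -17*cos(135) = 12.0208
z' = -19

(12.0208, 12.0208, -19)


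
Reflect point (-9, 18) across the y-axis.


Reflection across y-axis: (x, y) -> (-x, y)
(-9, 18) -> (9, 18)

(9, 18)


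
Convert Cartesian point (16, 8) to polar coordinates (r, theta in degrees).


r = sqrt(16^2 + 8^2) = 17.8885
theta = atan2(8, 16) = 26.5651 degrees

r = 17.8885, theta = 26.5651 degrees


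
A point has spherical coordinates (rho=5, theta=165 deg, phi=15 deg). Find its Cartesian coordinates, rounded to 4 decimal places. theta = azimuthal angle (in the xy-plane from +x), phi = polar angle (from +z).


x = 5 * sin(15) * cos(165) = -1.25
y = 5 * sin(15) * sin(165) = 0.3349
z = 5 * cos(15) = 4.8296

(-1.25, 0.3349, 4.8296)


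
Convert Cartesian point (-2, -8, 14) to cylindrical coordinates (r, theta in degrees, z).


r = sqrt((-2)^2 + (-8)^2) = 8.2462
theta = atan2(-8, -2) = 255.9638 deg
z = 14

r = 8.2462, theta = 255.9638 deg, z = 14


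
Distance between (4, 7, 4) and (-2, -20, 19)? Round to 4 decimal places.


d = sqrt((-2-4)^2 + (-20-7)^2 + (19-4)^2) = 31.4643

31.4643


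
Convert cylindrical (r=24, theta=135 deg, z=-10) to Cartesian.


x = 24 * cos(135) = -16.9706
y = 24 * sin(135) = 16.9706
z = -10

(-16.9706, 16.9706, -10)


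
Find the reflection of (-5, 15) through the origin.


Reflection through origin: (x, y) -> (-x, -y)
(-5, 15) -> (5, -15)

(5, -15)


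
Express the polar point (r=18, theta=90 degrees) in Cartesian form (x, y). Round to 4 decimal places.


x = 18 * cos(90) = 0
y = 18 * sin(90) = 18

(0, 18)


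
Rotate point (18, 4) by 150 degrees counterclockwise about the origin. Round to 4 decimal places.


x' = 18*cos(150) - 4*sin(150) = -17.5885
y' = 18*sin(150) + 4*cos(150) = 5.5359

(-17.5885, 5.5359)


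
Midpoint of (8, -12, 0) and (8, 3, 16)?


Midpoint = ((8+8)/2, (-12+3)/2, (0+16)/2) = (8, -4.5, 8)

(8, -4.5, 8)


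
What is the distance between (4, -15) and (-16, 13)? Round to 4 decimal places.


d = sqrt((-16-4)^2 + (13--15)^2) = 34.4093

34.4093


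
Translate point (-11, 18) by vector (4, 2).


Translation: (x+dx, y+dy) = (-11+4, 18+2) = (-7, 20)

(-7, 20)


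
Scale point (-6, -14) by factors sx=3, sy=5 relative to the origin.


Scaling: (x*sx, y*sy) = (-6*3, -14*5) = (-18, -70)

(-18, -70)


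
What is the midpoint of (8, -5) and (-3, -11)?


Midpoint = ((8+-3)/2, (-5+-11)/2) = (2.5, -8)

(2.5, -8)


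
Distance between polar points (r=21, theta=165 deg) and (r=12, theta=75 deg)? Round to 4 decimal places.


d = sqrt(r1^2 + r2^2 - 2*r1*r2*cos(t2-t1))
d = sqrt(21^2 + 12^2 - 2*21*12*cos(75-165)) = 24.1868

24.1868


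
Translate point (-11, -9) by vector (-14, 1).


Translation: (x+dx, y+dy) = (-11+-14, -9+1) = (-25, -8)

(-25, -8)


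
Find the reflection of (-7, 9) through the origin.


Reflection through origin: (x, y) -> (-x, -y)
(-7, 9) -> (7, -9)

(7, -9)


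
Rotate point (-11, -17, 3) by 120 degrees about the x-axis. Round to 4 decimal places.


x' = -11
y' = -17*cos(120) - 3*sin(120) = 5.9019
z' = -17*sin(120) + 3*cos(120) = -16.2224

(-11, 5.9019, -16.2224)


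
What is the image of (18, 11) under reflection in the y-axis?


Reflection across y-axis: (x, y) -> (-x, y)
(18, 11) -> (-18, 11)

(-18, 11)


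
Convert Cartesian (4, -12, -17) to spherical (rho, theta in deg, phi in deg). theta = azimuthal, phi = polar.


rho = sqrt(4^2 + (-12)^2 + (-17)^2) = 21.1896
theta = atan2(-12, 4) = 288.4349 deg
phi = acos(-17/21.1896) = 143.3483 deg

rho = 21.1896, theta = 288.4349 deg, phi = 143.3483 deg


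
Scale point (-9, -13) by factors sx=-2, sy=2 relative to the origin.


Scaling: (x*sx, y*sy) = (-9*-2, -13*2) = (18, -26)

(18, -26)


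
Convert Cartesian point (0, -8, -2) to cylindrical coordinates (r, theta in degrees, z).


r = sqrt(0^2 + (-8)^2) = 8
theta = atan2(-8, 0) = 270 deg
z = -2

r = 8, theta = 270 deg, z = -2


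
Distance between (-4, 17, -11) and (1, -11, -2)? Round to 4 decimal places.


d = sqrt((1--4)^2 + (-11-17)^2 + (-2--11)^2) = 29.8329

29.8329


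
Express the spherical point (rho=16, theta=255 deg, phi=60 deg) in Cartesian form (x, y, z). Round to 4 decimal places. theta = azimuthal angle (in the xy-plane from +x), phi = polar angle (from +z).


x = 16 * sin(60) * cos(255) = -3.5863
y = 16 * sin(60) * sin(255) = -13.3843
z = 16 * cos(60) = 8

(-3.5863, -13.3843, 8)


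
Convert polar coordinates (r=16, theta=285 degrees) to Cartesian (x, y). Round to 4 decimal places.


x = 16 * cos(285) = 4.1411
y = 16 * sin(285) = -15.4548

(4.1411, -15.4548)


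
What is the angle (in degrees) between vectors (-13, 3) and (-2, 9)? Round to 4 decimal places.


dot = -13*-2 + 3*9 = 53
|u| = 13.3417, |v| = 9.2195
cos(angle) = 0.4309
angle = 64.4766 degrees

64.4766 degrees


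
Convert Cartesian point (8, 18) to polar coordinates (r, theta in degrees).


r = sqrt(8^2 + 18^2) = 19.6977
theta = atan2(18, 8) = 66.0375 degrees

r = 19.6977, theta = 66.0375 degrees


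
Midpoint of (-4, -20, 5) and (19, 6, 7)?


Midpoint = ((-4+19)/2, (-20+6)/2, (5+7)/2) = (7.5, -7, 6)

(7.5, -7, 6)


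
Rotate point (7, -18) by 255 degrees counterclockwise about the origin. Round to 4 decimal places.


x' = 7*cos(255) - -18*sin(255) = -19.1984
y' = 7*sin(255) + -18*cos(255) = -2.1027

(-19.1984, -2.1027)


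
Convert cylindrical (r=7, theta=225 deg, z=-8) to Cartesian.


x = 7 * cos(225) = -4.9497
y = 7 * sin(225) = -4.9497
z = -8

(-4.9497, -4.9497, -8)


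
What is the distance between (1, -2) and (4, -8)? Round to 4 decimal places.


d = sqrt((4-1)^2 + (-8--2)^2) = 6.7082

6.7082


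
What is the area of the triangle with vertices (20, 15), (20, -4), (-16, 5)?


Area = |x1(y2-y3) + x2(y3-y1) + x3(y1-y2)| / 2
= |20*(-4-5) + 20*(5-15) + -16*(15--4)| / 2
= 342

342


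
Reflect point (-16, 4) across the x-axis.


Reflection across x-axis: (x, y) -> (x, -y)
(-16, 4) -> (-16, -4)

(-16, -4)


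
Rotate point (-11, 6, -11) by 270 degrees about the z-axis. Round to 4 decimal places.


x' = -11*cos(270) - 6*sin(270) = 6
y' = -11*sin(270) + 6*cos(270) = 11
z' = -11

(6, 11, -11)


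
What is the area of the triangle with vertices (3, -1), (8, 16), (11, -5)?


Area = |x1(y2-y3) + x2(y3-y1) + x3(y1-y2)| / 2
= |3*(16--5) + 8*(-5--1) + 11*(-1-16)| / 2
= 78

78


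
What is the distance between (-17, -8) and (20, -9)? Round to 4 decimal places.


d = sqrt((20--17)^2 + (-9--8)^2) = 37.0135

37.0135


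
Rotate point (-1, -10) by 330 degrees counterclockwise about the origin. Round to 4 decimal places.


x' = -1*cos(330) - -10*sin(330) = -5.866
y' = -1*sin(330) + -10*cos(330) = -8.1603

(-5.866, -8.1603)


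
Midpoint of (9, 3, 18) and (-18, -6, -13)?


Midpoint = ((9+-18)/2, (3+-6)/2, (18+-13)/2) = (-4.5, -1.5, 2.5)

(-4.5, -1.5, 2.5)


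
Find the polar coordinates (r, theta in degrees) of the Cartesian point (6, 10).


r = sqrt(6^2 + 10^2) = 11.6619
theta = atan2(10, 6) = 59.0362 degrees

r = 11.6619, theta = 59.0362 degrees


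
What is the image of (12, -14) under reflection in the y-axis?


Reflection across y-axis: (x, y) -> (-x, y)
(12, -14) -> (-12, -14)

(-12, -14)


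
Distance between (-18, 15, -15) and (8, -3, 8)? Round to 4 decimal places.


d = sqrt((8--18)^2 + (-3-15)^2 + (8--15)^2) = 39.1024

39.1024


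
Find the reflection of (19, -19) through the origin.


Reflection through origin: (x, y) -> (-x, -y)
(19, -19) -> (-19, 19)

(-19, 19)


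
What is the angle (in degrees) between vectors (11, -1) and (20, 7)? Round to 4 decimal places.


dot = 11*20 + -1*7 = 213
|u| = 11.0454, |v| = 21.1896
cos(angle) = 0.9101
angle = 24.4845 degrees

24.4845 degrees


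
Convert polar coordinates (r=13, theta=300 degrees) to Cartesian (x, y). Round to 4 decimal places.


x = 13 * cos(300) = 6.5
y = 13 * sin(300) = -11.2583

(6.5, -11.2583)


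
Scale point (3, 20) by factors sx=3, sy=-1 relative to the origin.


Scaling: (x*sx, y*sy) = (3*3, 20*-1) = (9, -20)

(9, -20)


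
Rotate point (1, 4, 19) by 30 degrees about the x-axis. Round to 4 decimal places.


x' = 1
y' = 4*cos(30) - 19*sin(30) = -6.0359
z' = 4*sin(30) + 19*cos(30) = 18.4545

(1, -6.0359, 18.4545)


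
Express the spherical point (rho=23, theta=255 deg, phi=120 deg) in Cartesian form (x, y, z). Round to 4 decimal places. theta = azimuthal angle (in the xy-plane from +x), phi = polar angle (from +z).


x = 23 * sin(120) * cos(255) = -5.1553
y = 23 * sin(120) * sin(255) = -19.2399
z = 23 * cos(120) = -11.5

(-5.1553, -19.2399, -11.5)


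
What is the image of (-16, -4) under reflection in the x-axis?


Reflection across x-axis: (x, y) -> (x, -y)
(-16, -4) -> (-16, 4)

(-16, 4)


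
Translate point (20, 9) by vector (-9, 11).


Translation: (x+dx, y+dy) = (20+-9, 9+11) = (11, 20)

(11, 20)


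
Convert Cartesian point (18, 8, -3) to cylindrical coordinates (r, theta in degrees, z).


r = sqrt(18^2 + 8^2) = 19.6977
theta = atan2(8, 18) = 23.9625 deg
z = -3

r = 19.6977, theta = 23.9625 deg, z = -3


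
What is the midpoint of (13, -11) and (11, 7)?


Midpoint = ((13+11)/2, (-11+7)/2) = (12, -2)

(12, -2)


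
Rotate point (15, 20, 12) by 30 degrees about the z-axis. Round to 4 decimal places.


x' = 15*cos(30) - 20*sin(30) = 2.9904
y' = 15*sin(30) + 20*cos(30) = 24.8205
z' = 12

(2.9904, 24.8205, 12)


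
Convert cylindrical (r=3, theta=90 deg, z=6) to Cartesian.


x = 3 * cos(90) = 0
y = 3 * sin(90) = 3
z = 6

(0, 3, 6)


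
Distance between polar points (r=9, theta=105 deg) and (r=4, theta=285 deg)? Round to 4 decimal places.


d = sqrt(r1^2 + r2^2 - 2*r1*r2*cos(t2-t1))
d = sqrt(9^2 + 4^2 - 2*9*4*cos(285-105)) = 13

13


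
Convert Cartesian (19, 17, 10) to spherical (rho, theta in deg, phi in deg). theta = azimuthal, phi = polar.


rho = sqrt(19^2 + 17^2 + 10^2) = 27.3861
theta = atan2(17, 19) = 41.8202 deg
phi = acos(10/27.3861) = 68.5833 deg

rho = 27.3861, theta = 41.8202 deg, phi = 68.5833 deg


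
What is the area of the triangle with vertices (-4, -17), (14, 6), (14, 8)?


Area = |x1(y2-y3) + x2(y3-y1) + x3(y1-y2)| / 2
= |-4*(6-8) + 14*(8--17) + 14*(-17-6)| / 2
= 18

18


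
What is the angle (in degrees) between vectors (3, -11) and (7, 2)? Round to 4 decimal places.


dot = 3*7 + -11*2 = -1
|u| = 11.4018, |v| = 7.2801
cos(angle) = -0.012
angle = 90.6903 degrees

90.6903 degrees


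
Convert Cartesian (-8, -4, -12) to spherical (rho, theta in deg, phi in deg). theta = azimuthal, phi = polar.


rho = sqrt((-8)^2 + (-4)^2 + (-12)^2) = 14.9666
theta = atan2(-4, -8) = 206.5651 deg
phi = acos(-12/14.9666) = 143.3008 deg

rho = 14.9666, theta = 206.5651 deg, phi = 143.3008 deg


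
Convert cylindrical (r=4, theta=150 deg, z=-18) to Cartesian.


x = 4 * cos(150) = -3.4641
y = 4 * sin(150) = 2
z = -18

(-3.4641, 2, -18)


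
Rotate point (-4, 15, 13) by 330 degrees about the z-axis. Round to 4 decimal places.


x' = -4*cos(330) - 15*sin(330) = 4.0359
y' = -4*sin(330) + 15*cos(330) = 14.9904
z' = 13

(4.0359, 14.9904, 13)


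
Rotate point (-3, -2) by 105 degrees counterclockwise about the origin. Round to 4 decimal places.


x' = -3*cos(105) - -2*sin(105) = 2.7083
y' = -3*sin(105) + -2*cos(105) = -2.3801

(2.7083, -2.3801)


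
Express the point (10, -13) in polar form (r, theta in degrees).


r = sqrt(10^2 + (-13)^2) = 16.4012
theta = atan2(-13, 10) = 307.5686 degrees

r = 16.4012, theta = 307.5686 degrees


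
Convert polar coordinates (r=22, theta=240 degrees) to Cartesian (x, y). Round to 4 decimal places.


x = 22 * cos(240) = -11
y = 22 * sin(240) = -19.0526

(-11, -19.0526)


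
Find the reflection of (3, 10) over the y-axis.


Reflection across y-axis: (x, y) -> (-x, y)
(3, 10) -> (-3, 10)

(-3, 10)


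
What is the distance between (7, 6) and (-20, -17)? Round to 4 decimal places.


d = sqrt((-20-7)^2 + (-17-6)^2) = 35.4683

35.4683


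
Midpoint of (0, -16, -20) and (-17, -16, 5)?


Midpoint = ((0+-17)/2, (-16+-16)/2, (-20+5)/2) = (-8.5, -16, -7.5)

(-8.5, -16, -7.5)


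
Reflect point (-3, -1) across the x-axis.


Reflection across x-axis: (x, y) -> (x, -y)
(-3, -1) -> (-3, 1)

(-3, 1)


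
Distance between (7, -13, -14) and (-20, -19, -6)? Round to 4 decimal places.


d = sqrt((-20-7)^2 + (-19--13)^2 + (-6--14)^2) = 28.7924

28.7924


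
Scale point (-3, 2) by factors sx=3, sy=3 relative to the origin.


Scaling: (x*sx, y*sy) = (-3*3, 2*3) = (-9, 6)

(-9, 6)


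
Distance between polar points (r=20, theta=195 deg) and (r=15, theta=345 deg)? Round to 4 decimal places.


d = sqrt(r1^2 + r2^2 - 2*r1*r2*cos(t2-t1))
d = sqrt(20^2 + 15^2 - 2*20*15*cos(345-195)) = 33.8322

33.8322


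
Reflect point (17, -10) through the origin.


Reflection through origin: (x, y) -> (-x, -y)
(17, -10) -> (-17, 10)

(-17, 10)


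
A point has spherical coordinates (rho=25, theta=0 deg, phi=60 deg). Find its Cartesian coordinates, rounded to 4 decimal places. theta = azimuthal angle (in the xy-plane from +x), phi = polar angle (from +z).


x = 25 * sin(60) * cos(0) = 21.6506
y = 25 * sin(60) * sin(0) = 0
z = 25 * cos(60) = 12.5

(21.6506, 0, 12.5)


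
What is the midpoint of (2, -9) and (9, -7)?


Midpoint = ((2+9)/2, (-9+-7)/2) = (5.5, -8)

(5.5, -8)


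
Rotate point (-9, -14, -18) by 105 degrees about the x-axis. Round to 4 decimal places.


x' = -9
y' = -14*cos(105) - -18*sin(105) = 21.0101
z' = -14*sin(105) + -18*cos(105) = -8.8642

(-9, 21.0101, -8.8642)


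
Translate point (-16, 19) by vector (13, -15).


Translation: (x+dx, y+dy) = (-16+13, 19+-15) = (-3, 4)

(-3, 4)


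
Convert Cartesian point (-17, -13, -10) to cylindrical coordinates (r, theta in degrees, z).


r = sqrt((-17)^2 + (-13)^2) = 21.4009
theta = atan2(-13, -17) = 217.4054 deg
z = -10

r = 21.4009, theta = 217.4054 deg, z = -10


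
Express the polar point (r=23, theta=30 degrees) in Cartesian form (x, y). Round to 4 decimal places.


x = 23 * cos(30) = 19.9186
y = 23 * sin(30) = 11.5

(19.9186, 11.5)


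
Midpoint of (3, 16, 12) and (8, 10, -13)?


Midpoint = ((3+8)/2, (16+10)/2, (12+-13)/2) = (5.5, 13, -0.5)

(5.5, 13, -0.5)


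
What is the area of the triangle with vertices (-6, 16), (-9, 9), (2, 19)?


Area = |x1(y2-y3) + x2(y3-y1) + x3(y1-y2)| / 2
= |-6*(9-19) + -9*(19-16) + 2*(16-9)| / 2
= 23.5

23.5


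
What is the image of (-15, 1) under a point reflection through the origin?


Reflection through origin: (x, y) -> (-x, -y)
(-15, 1) -> (15, -1)

(15, -1)


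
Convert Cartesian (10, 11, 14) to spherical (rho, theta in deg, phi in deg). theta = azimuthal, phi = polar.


rho = sqrt(10^2 + 11^2 + 14^2) = 20.4206
theta = atan2(11, 10) = 47.7263 deg
phi = acos(14/20.4206) = 46.7185 deg

rho = 20.4206, theta = 47.7263 deg, phi = 46.7185 deg


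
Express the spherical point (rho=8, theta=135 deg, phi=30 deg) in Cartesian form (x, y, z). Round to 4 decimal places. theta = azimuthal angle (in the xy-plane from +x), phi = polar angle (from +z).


x = 8 * sin(30) * cos(135) = -2.8284
y = 8 * sin(30) * sin(135) = 2.8284
z = 8 * cos(30) = 6.9282

(-2.8284, 2.8284, 6.9282)


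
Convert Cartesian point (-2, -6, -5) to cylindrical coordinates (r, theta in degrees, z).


r = sqrt((-2)^2 + (-6)^2) = 6.3246
theta = atan2(-6, -2) = 251.5651 deg
z = -5

r = 6.3246, theta = 251.5651 deg, z = -5


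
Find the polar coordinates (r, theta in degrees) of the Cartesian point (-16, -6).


r = sqrt((-16)^2 + (-6)^2) = 17.088
theta = atan2(-6, -16) = 200.556 degrees

r = 17.088, theta = 200.556 degrees


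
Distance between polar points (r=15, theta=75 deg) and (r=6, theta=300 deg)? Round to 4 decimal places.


d = sqrt(r1^2 + r2^2 - 2*r1*r2*cos(t2-t1))
d = sqrt(15^2 + 6^2 - 2*15*6*cos(300-75)) = 19.7048

19.7048


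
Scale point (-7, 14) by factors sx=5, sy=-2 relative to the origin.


Scaling: (x*sx, y*sy) = (-7*5, 14*-2) = (-35, -28)

(-35, -28)


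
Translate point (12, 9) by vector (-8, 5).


Translation: (x+dx, y+dy) = (12+-8, 9+5) = (4, 14)

(4, 14)


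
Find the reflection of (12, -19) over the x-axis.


Reflection across x-axis: (x, y) -> (x, -y)
(12, -19) -> (12, 19)

(12, 19)


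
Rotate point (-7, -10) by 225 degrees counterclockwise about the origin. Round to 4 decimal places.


x' = -7*cos(225) - -10*sin(225) = -2.1213
y' = -7*sin(225) + -10*cos(225) = 12.0208

(-2.1213, 12.0208)


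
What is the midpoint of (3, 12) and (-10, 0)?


Midpoint = ((3+-10)/2, (12+0)/2) = (-3.5, 6)

(-3.5, 6)


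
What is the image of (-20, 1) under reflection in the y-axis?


Reflection across y-axis: (x, y) -> (-x, y)
(-20, 1) -> (20, 1)

(20, 1)


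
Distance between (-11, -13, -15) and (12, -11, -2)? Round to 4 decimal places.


d = sqrt((12--11)^2 + (-11--13)^2 + (-2--15)^2) = 26.4953

26.4953


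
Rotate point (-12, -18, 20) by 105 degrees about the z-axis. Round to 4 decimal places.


x' = -12*cos(105) - -18*sin(105) = 20.4925
y' = -12*sin(105) + -18*cos(105) = -6.9324
z' = 20

(20.4925, -6.9324, 20)


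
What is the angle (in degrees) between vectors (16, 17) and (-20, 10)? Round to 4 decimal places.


dot = 16*-20 + 17*10 = -150
|u| = 23.3452, |v| = 22.3607
cos(angle) = -0.2873
angle = 106.6992 degrees

106.6992 degrees


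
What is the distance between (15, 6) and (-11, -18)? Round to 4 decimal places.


d = sqrt((-11-15)^2 + (-18-6)^2) = 35.3836

35.3836


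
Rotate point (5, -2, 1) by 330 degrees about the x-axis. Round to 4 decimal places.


x' = 5
y' = -2*cos(330) - 1*sin(330) = -1.2321
z' = -2*sin(330) + 1*cos(330) = 1.866

(5, -1.2321, 1.866)


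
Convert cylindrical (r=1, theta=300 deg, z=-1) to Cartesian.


x = 1 * cos(300) = 0.5
y = 1 * sin(300) = -0.866
z = -1

(0.5, -0.866, -1)


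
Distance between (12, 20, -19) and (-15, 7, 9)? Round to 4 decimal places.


d = sqrt((-15-12)^2 + (7-20)^2 + (9--19)^2) = 41.0122

41.0122


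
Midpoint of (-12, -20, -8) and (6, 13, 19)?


Midpoint = ((-12+6)/2, (-20+13)/2, (-8+19)/2) = (-3, -3.5, 5.5)

(-3, -3.5, 5.5)


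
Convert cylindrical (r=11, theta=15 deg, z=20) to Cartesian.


x = 11 * cos(15) = 10.6252
y = 11 * sin(15) = 2.847
z = 20

(10.6252, 2.847, 20)


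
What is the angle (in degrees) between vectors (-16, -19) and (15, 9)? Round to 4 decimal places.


dot = -16*15 + -19*9 = -411
|u| = 24.8395, |v| = 17.4929
cos(angle) = -0.9459
angle = 161.0647 degrees

161.0647 degrees


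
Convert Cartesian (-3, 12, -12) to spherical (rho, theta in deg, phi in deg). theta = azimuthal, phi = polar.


rho = sqrt((-3)^2 + 12^2 + (-12)^2) = 17.2337
theta = atan2(12, -3) = 104.0362 deg
phi = acos(-12/17.2337) = 134.1317 deg

rho = 17.2337, theta = 104.0362 deg, phi = 134.1317 deg


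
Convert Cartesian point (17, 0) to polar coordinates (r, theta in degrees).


r = sqrt(17^2 + 0^2) = 17
theta = atan2(0, 17) = 0 degrees

r = 17, theta = 0 degrees


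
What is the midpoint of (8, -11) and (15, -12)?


Midpoint = ((8+15)/2, (-11+-12)/2) = (11.5, -11.5)

(11.5, -11.5)


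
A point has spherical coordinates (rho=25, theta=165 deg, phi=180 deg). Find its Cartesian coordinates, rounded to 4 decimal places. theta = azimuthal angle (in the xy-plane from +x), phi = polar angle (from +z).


x = 25 * sin(180) * cos(165) = 0
y = 25 * sin(180) * sin(165) = 0
z = 25 * cos(180) = -25

(0, 0, -25)


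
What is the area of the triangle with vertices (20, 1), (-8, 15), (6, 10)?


Area = |x1(y2-y3) + x2(y3-y1) + x3(y1-y2)| / 2
= |20*(15-10) + -8*(10-1) + 6*(1-15)| / 2
= 28

28


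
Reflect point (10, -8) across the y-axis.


Reflection across y-axis: (x, y) -> (-x, y)
(10, -8) -> (-10, -8)

(-10, -8)


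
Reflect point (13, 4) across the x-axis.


Reflection across x-axis: (x, y) -> (x, -y)
(13, 4) -> (13, -4)

(13, -4)


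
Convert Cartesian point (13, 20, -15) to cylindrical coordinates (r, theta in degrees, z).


r = sqrt(13^2 + 20^2) = 23.8537
theta = atan2(20, 13) = 56.9761 deg
z = -15

r = 23.8537, theta = 56.9761 deg, z = -15


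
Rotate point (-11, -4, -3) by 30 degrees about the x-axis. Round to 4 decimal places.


x' = -11
y' = -4*cos(30) - -3*sin(30) = -1.9641
z' = -4*sin(30) + -3*cos(30) = -4.5981

(-11, -1.9641, -4.5981)


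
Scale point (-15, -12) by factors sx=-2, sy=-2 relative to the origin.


Scaling: (x*sx, y*sy) = (-15*-2, -12*-2) = (30, 24)

(30, 24)


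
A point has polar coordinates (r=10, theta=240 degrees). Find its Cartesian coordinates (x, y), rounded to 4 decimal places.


x = 10 * cos(240) = -5
y = 10 * sin(240) = -8.6603

(-5, -8.6603)


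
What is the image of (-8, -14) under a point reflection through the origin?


Reflection through origin: (x, y) -> (-x, -y)
(-8, -14) -> (8, 14)

(8, 14)


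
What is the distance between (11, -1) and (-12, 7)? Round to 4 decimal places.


d = sqrt((-12-11)^2 + (7--1)^2) = 24.3516

24.3516


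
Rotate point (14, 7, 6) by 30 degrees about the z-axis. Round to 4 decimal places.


x' = 14*cos(30) - 7*sin(30) = 8.6244
y' = 14*sin(30) + 7*cos(30) = 13.0622
z' = 6

(8.6244, 13.0622, 6)


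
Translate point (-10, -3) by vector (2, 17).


Translation: (x+dx, y+dy) = (-10+2, -3+17) = (-8, 14)

(-8, 14)


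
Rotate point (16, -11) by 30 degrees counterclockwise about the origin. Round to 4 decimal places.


x' = 16*cos(30) - -11*sin(30) = 19.3564
y' = 16*sin(30) + -11*cos(30) = -1.5263

(19.3564, -1.5263)


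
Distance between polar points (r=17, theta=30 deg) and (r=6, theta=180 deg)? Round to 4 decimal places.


d = sqrt(r1^2 + r2^2 - 2*r1*r2*cos(t2-t1))
d = sqrt(17^2 + 6^2 - 2*17*6*cos(180-30)) = 22.398

22.398


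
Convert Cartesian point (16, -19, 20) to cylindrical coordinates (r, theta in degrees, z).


r = sqrt(16^2 + (-19)^2) = 24.8395
theta = atan2(-19, 16) = 310.1009 deg
z = 20

r = 24.8395, theta = 310.1009 deg, z = 20


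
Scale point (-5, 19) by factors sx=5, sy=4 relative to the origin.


Scaling: (x*sx, y*sy) = (-5*5, 19*4) = (-25, 76)

(-25, 76)


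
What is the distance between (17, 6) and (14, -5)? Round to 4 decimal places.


d = sqrt((14-17)^2 + (-5-6)^2) = 11.4018

11.4018


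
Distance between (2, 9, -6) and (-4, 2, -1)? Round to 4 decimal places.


d = sqrt((-4-2)^2 + (2-9)^2 + (-1--6)^2) = 10.4881

10.4881


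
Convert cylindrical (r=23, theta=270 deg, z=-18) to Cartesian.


x = 23 * cos(270) = 0
y = 23 * sin(270) = -23
z = -18

(0, -23, -18)


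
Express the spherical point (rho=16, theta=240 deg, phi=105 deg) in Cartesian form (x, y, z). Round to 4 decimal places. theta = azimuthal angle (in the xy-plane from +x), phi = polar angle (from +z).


x = 16 * sin(105) * cos(240) = -7.7274
y = 16 * sin(105) * sin(240) = -13.3843
z = 16 * cos(105) = -4.1411

(-7.7274, -13.3843, -4.1411)


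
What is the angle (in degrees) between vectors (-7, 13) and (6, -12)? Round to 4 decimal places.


dot = -7*6 + 13*-12 = -198
|u| = 14.7648, |v| = 13.4164
cos(angle) = -0.9995
angle = 178.2643 degrees

178.2643 degrees


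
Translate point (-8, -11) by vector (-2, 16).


Translation: (x+dx, y+dy) = (-8+-2, -11+16) = (-10, 5)

(-10, 5)


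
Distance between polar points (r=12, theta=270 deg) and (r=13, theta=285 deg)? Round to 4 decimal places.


d = sqrt(r1^2 + r2^2 - 2*r1*r2*cos(t2-t1))
d = sqrt(12^2 + 13^2 - 2*12*13*cos(285-270)) = 3.4104

3.4104


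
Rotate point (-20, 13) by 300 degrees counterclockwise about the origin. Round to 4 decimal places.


x' = -20*cos(300) - 13*sin(300) = 1.2583
y' = -20*sin(300) + 13*cos(300) = 23.8205

(1.2583, 23.8205)


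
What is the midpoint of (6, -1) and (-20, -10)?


Midpoint = ((6+-20)/2, (-1+-10)/2) = (-7, -5.5)

(-7, -5.5)


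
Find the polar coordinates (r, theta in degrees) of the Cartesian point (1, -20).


r = sqrt(1^2 + (-20)^2) = 20.025
theta = atan2(-20, 1) = 272.8624 degrees

r = 20.025, theta = 272.8624 degrees


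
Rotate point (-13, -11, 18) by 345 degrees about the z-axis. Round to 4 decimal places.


x' = -13*cos(345) - -11*sin(345) = -15.404
y' = -13*sin(345) + -11*cos(345) = -7.2605
z' = 18

(-15.404, -7.2605, 18)


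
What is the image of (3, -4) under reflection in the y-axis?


Reflection across y-axis: (x, y) -> (-x, y)
(3, -4) -> (-3, -4)

(-3, -4)


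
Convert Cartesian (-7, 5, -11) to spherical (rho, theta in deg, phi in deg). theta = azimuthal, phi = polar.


rho = sqrt((-7)^2 + 5^2 + (-11)^2) = 13.9642
theta = atan2(5, -7) = 144.4623 deg
phi = acos(-11/13.9642) = 141.9735 deg

rho = 13.9642, theta = 144.4623 deg, phi = 141.9735 deg


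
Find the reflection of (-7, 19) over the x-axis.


Reflection across x-axis: (x, y) -> (x, -y)
(-7, 19) -> (-7, -19)

(-7, -19)


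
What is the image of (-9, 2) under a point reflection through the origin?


Reflection through origin: (x, y) -> (-x, -y)
(-9, 2) -> (9, -2)

(9, -2)


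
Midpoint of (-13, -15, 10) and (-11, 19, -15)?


Midpoint = ((-13+-11)/2, (-15+19)/2, (10+-15)/2) = (-12, 2, -2.5)

(-12, 2, -2.5)


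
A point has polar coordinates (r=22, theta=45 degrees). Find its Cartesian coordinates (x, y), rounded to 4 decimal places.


x = 22 * cos(45) = 15.5563
y = 22 * sin(45) = 15.5563

(15.5563, 15.5563)


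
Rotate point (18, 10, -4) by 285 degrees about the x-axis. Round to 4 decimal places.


x' = 18
y' = 10*cos(285) - -4*sin(285) = -1.2755
z' = 10*sin(285) + -4*cos(285) = -10.6945

(18, -1.2755, -10.6945)


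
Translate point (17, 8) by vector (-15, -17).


Translation: (x+dx, y+dy) = (17+-15, 8+-17) = (2, -9)

(2, -9)


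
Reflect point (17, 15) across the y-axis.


Reflection across y-axis: (x, y) -> (-x, y)
(17, 15) -> (-17, 15)

(-17, 15)


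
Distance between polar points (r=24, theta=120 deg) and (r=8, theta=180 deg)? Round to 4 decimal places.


d = sqrt(r1^2 + r2^2 - 2*r1*r2*cos(t2-t1))
d = sqrt(24^2 + 8^2 - 2*24*8*cos(180-120)) = 21.166

21.166


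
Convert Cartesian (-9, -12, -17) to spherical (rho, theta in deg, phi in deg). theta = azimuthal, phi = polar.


rho = sqrt((-9)^2 + (-12)^2 + (-17)^2) = 22.6716
theta = atan2(-12, -9) = 233.1301 deg
phi = acos(-17/22.6716) = 138.5763 deg

rho = 22.6716, theta = 233.1301 deg, phi = 138.5763 deg


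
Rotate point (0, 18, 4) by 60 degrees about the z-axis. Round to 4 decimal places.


x' = 0*cos(60) - 18*sin(60) = -15.5885
y' = 0*sin(60) + 18*cos(60) = 9
z' = 4

(-15.5885, 9, 4)


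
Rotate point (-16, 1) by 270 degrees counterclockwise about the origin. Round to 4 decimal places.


x' = -16*cos(270) - 1*sin(270) = 1
y' = -16*sin(270) + 1*cos(270) = 16

(1, 16)


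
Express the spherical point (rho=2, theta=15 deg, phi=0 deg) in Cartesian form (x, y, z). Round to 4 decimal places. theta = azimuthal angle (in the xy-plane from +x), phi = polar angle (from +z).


x = 2 * sin(0) * cos(15) = 0
y = 2 * sin(0) * sin(15) = 0
z = 2 * cos(0) = 2

(0, 0, 2)


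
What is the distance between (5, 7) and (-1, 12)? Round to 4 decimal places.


d = sqrt((-1-5)^2 + (12-7)^2) = 7.8102

7.8102


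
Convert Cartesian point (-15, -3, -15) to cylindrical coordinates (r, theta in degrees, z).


r = sqrt((-15)^2 + (-3)^2) = 15.2971
theta = atan2(-3, -15) = 191.3099 deg
z = -15

r = 15.2971, theta = 191.3099 deg, z = -15


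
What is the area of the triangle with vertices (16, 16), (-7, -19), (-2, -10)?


Area = |x1(y2-y3) + x2(y3-y1) + x3(y1-y2)| / 2
= |16*(-19--10) + -7*(-10-16) + -2*(16--19)| / 2
= 16

16


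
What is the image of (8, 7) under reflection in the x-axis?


Reflection across x-axis: (x, y) -> (x, -y)
(8, 7) -> (8, -7)

(8, -7)


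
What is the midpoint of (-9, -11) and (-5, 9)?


Midpoint = ((-9+-5)/2, (-11+9)/2) = (-7, -1)

(-7, -1)


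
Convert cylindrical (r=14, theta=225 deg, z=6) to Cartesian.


x = 14 * cos(225) = -9.8995
y = 14 * sin(225) = -9.8995
z = 6

(-9.8995, -9.8995, 6)


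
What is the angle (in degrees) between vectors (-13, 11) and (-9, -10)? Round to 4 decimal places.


dot = -13*-9 + 11*-10 = 7
|u| = 17.0294, |v| = 13.4536
cos(angle) = 0.0306
angle = 88.2491 degrees

88.2491 degrees


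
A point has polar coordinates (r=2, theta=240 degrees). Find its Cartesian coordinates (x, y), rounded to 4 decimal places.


x = 2 * cos(240) = -1
y = 2 * sin(240) = -1.7321

(-1, -1.7321)


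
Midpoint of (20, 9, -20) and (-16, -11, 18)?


Midpoint = ((20+-16)/2, (9+-11)/2, (-20+18)/2) = (2, -1, -1)

(2, -1, -1)


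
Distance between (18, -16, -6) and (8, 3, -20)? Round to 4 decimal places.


d = sqrt((8-18)^2 + (3--16)^2 + (-20--6)^2) = 25.632

25.632


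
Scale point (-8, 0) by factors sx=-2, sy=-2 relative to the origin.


Scaling: (x*sx, y*sy) = (-8*-2, 0*-2) = (16, 0)

(16, 0)


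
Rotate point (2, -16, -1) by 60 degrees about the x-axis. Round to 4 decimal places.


x' = 2
y' = -16*cos(60) - -1*sin(60) = -7.134
z' = -16*sin(60) + -1*cos(60) = -14.3564

(2, -7.134, -14.3564)


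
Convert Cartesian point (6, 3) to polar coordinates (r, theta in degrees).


r = sqrt(6^2 + 3^2) = 6.7082
theta = atan2(3, 6) = 26.5651 degrees

r = 6.7082, theta = 26.5651 degrees


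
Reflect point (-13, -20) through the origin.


Reflection through origin: (x, y) -> (-x, -y)
(-13, -20) -> (13, 20)

(13, 20)
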